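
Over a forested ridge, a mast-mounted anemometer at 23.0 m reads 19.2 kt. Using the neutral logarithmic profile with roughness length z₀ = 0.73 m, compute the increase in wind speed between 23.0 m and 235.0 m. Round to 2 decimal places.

12.93 kt

Log law: V₂ = V₁ · ln(z₂/z₀)/ln(z₁/z₀) = 19.2 × 5.7743/3.4502 = 32.1333 kt
ΔV = 32.1333 − 19.2 = 12.9333 kt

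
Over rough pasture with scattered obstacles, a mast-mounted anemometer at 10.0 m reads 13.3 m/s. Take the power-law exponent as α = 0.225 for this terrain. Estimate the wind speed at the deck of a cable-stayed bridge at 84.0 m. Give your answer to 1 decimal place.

21.5 m/s

Power-law profile: V₂ = V₁ · (z₂/z₁)^α
V₂ = 13.3 × (84.0/10.0)^0.225 = 13.3 × (8.4000)^0.225
    = 13.3 × 1.6142 = 21.4691 m/s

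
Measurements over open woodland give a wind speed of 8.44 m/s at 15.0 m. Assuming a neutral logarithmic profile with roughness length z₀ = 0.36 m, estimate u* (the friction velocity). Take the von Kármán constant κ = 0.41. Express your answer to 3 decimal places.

u* ≈ 0.928 m/s

Log law: V(z) = (u*/κ) · ln(z/z₀) ⇒ u* = κ · V / ln(z/z₀)
u* = 0.41 × 8.44 / ln(15.0/0.36) = 0.41 × 8.44 / 3.7297
   = 3.4604 / 3.7297 = 0.9278 m/s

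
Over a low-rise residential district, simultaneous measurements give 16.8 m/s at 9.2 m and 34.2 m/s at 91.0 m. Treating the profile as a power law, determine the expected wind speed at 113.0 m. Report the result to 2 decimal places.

36.58 m/s

First find α: α = ln(V₂/V₁)/ln(z₂/z₁) = ln(34.2/16.8)/ln(91.0/9.2) = 0.71085/2.29166 = 0.3102
Extrapolate from 91.0 m to 113.0 m: V₃ = 34.2 × (113.0/91.0)^0.3102 = 34.2 × 1.0695 = 36.5759 m/s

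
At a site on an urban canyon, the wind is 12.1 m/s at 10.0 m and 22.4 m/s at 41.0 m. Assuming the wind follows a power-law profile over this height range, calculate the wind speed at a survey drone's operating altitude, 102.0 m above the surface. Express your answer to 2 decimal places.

33.34 m/s

First find α: α = ln(V₂/V₁)/ln(z₂/z₁) = ln(22.4/12.1)/ln(41.0/10.0) = 0.61586/1.41099 = 0.4365
Extrapolate from 41.0 m to 102.0 m: V₃ = 22.4 × (102.0/41.0)^0.4365 = 22.4 × 1.4885 = 33.3434 m/s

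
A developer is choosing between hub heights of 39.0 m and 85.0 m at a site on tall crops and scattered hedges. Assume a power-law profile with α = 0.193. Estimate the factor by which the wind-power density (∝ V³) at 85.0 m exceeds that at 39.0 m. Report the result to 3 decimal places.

Speed ratio: V_B/V_A = (z_B/z_A)^α = (85.0/39.0)^0.193 = (2.1795)^0.193 = 1.16226
Power-density ratio: P_B/P_A = (V_B/V_A)³ = (1.16226)³ = 1.57003

1.570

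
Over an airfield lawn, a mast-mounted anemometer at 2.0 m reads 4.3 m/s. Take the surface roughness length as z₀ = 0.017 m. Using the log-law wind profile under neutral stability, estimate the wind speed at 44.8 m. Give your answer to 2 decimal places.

Log law: V(z) ∝ ln(z/z₀), so V₂/V₁ = ln(z₂/z₀) / ln(z₁/z₀).
ln(44.8/0.017) = 7.8768, ln(2.0/0.017) = 4.7677
V₂ = 4.3 × 7.8768/4.7677 = 4.3 × 1.6521 = 7.1041 m/s

7.10 m/s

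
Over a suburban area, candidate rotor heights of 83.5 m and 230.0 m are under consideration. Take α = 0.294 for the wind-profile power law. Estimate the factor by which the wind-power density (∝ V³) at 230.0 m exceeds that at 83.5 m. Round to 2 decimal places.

Speed ratio: V_B/V_A = (z_B/z_A)^α = (230.0/83.5)^0.294 = (2.7545)^0.294 = 1.34701
Power-density ratio: P_B/P_A = (V_B/V_A)³ = (1.34701)³ = 2.44409

2.44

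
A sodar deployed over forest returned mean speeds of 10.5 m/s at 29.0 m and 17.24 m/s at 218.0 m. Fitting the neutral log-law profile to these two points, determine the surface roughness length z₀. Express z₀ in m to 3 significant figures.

z₀ ≈ 1.25 m

Log law: V(z) ∝ ln(z/z₀). With r = V₁/V₂ = 10.5/17.24 = 0.60905,
r · ln(z₂/z₀) = ln(z₁/z₀) ⇒ ln z₀ = (ln z₁ − r·ln z₂)/(1 − r)
ln z₀ = (3.36730 − 0.60905×5.38450) / 0.39095 = 0.2248
z₀ = exp(0.2248) = 1.252 m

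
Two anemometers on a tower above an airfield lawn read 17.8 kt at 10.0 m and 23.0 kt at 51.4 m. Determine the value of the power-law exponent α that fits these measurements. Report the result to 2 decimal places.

Power law: V₂/V₁ = (z₂/z₁)^α ⇒ α = ln(V₂/V₁) / ln(z₂/z₁)
α = ln(23.0/17.8) / ln(51.4/10.0) = ln(1.2921) / ln(5.1400)
  = 0.25630 / 1.63705 = 0.15656

α ≈ 0.16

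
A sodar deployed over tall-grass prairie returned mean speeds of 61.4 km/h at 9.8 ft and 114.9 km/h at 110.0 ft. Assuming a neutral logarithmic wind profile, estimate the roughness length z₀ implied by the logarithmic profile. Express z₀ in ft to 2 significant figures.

z₀ ≈ 0.61 ft

Log law: V(z) ∝ ln(z/z₀). With r = V₁/V₂ = 61.4/114.9 = 0.53438,
r · ln(z₂/z₀) = ln(z₁/z₀) ⇒ ln z₀ = (ln z₁ − r·ln z₂)/(1 − r)
ln z₀ = (2.28238 − 0.53438×4.70048) / 0.46562 = -0.4928
z₀ = exp(-0.4928) = 0.6109 ft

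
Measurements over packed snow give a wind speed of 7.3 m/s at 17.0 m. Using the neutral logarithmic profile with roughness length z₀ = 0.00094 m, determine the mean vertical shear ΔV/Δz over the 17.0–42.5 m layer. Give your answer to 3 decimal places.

Log law: V₂ = V₁ · ln(z₂/z₀)/ln(z₁/z₀) = 7.3 × 10.7191/9.8028 = 7.9823 m/s
ΔV/Δz = (7.9823 − 7.3)/(42.5 − 17.0) = 0.6823/25.5000 = 0.02676 m/s/m

0.027 m/s/m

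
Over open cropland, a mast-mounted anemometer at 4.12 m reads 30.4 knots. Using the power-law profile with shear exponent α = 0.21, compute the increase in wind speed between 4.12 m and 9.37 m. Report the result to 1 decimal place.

Power law: V₂ = V₁ · (z₂/z₁)^α = 30.4 × (2.2743)^0.21 = 36.1252 knots
ΔV = 36.1252 − 30.4 = 5.7252 knots

5.7 knots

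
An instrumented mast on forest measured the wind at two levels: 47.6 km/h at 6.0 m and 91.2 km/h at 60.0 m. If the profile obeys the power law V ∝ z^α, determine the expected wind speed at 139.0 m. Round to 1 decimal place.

First find α: α = ln(V₂/V₁)/ln(z₂/z₁) = ln(91.2/47.6)/ln(60.0/6.0) = 0.65022/2.30259 = 0.2824
Extrapolate from 60.0 m to 139.0 m: V₃ = 91.2 × (139.0/60.0)^0.2824 = 91.2 × 1.2677 = 115.6186 km/h

115.6 km/h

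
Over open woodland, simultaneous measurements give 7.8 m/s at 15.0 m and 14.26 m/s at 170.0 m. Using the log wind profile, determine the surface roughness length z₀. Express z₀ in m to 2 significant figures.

z₀ ≈ 0.80 m

Log law: V(z) ∝ ln(z/z₀). With r = V₁/V₂ = 7.8/14.26 = 0.54698,
r · ln(z₂/z₀) = ln(z₁/z₀) ⇒ ln z₀ = (ln z₁ − r·ln z₂)/(1 − r)
ln z₀ = (2.70805 − 0.54698×5.13580) / 0.45302 = -0.2233
z₀ = exp(-0.2233) = 0.7999 m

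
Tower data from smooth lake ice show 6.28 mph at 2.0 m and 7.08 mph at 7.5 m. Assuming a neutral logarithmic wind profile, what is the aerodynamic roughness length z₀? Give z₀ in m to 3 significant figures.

Log law: V(z) ∝ ln(z/z₀). With r = V₁/V₂ = 6.28/7.08 = 0.88701,
r · ln(z₂/z₀) = ln(z₁/z₀) ⇒ ln z₀ = (ln z₁ − r·ln z₂)/(1 − r)
ln z₀ = (0.69315 − 0.88701×2.01490) / 0.11299 = -9.6826
z₀ = exp(-9.6826) = 0.00006236 m

z₀ ≈ 0.0000624 m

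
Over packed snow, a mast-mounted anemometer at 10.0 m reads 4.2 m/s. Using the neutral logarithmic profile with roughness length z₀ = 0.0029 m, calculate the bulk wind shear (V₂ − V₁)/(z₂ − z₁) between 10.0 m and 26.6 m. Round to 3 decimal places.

0.030 m/s/m

Log law: V₂ = V₁ · ln(z₂/z₀)/ln(z₁/z₀) = 4.2 × 9.1240/8.1456 = 4.7044 m/s
ΔV/Δz = (4.7044 − 4.2)/(26.6 − 10.0) = 0.5044/16.6000 = 0.03039 m/s/m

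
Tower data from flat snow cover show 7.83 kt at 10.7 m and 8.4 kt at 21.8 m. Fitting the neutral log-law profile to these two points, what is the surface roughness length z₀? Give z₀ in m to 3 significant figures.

Log law: V(z) ∝ ln(z/z₀). With r = V₁/V₂ = 7.83/8.4 = 0.93214,
r · ln(z₂/z₀) = ln(z₁/z₀) ⇒ ln z₀ = (ln z₁ − r·ln z₂)/(1 − r)
ln z₀ = (2.37024 − 0.93214×3.08191) / 0.06786 = -7.4058
z₀ = exp(-7.4058) = 0.0006077 m

z₀ ≈ 0.000608 m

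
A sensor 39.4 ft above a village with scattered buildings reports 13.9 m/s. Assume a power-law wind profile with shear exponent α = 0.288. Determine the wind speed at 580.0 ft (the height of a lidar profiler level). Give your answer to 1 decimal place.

Power-law profile: V₂ = V₁ · (z₂/z₁)^α
V₂ = 13.9 × (580.0/39.4)^0.288 = 13.9 × (14.7208)^0.288
    = 13.9 × 2.1695 = 30.1564 m/s

30.2 m/s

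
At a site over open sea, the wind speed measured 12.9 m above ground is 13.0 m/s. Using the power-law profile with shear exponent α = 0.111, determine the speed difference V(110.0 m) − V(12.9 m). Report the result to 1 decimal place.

Power law: V₂ = V₁ · (z₂/z₁)^α = 13.0 × (8.5271)^0.111 = 16.4916 m/s
ΔV = 16.4916 − 13.0 = 3.4916 m/s

3.5 m/s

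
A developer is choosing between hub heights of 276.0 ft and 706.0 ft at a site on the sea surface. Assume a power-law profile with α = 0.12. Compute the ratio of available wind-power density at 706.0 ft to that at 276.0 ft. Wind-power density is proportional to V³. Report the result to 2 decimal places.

Speed ratio: V_B/V_A = (z_B/z_A)^α = (706.0/276.0)^0.12 = (2.5580)^0.12 = 1.11930
Power-density ratio: P_B/P_A = (V_B/V_A)³ = (1.11930)³ = 1.40230

1.40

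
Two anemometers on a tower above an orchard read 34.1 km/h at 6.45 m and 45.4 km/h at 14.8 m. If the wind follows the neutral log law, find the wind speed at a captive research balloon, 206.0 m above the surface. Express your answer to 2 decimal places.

81.23 km/h

Log law: V ∝ ln(z/z₀). From the pair, with r = V₁/V₂ = 0.75110,
ln z₀ = (ln z₁ − r·ln z₂)/(1 − r) = (1.8641 − 0.75110×2.6946)/0.24890 = -0.6423 → z₀ = 0.5261 m
V₃ = V₁ · ln(z₃/z₀)/ln(z₁/z₀) = 34.1 × 5.9701/2.5063 = 81.2266 km/h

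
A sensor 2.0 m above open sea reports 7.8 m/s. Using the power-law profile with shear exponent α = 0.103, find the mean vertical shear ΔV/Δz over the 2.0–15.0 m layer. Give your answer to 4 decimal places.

Power law: V₂ = V₁ · (z₂/z₁)^α = 7.8 × (7.5000)^0.103 = 9.5990 m/s
ΔV/Δz = (9.5990 − 7.8)/(15.0 − 2.0) = 1.7990/13.0000 = 0.13838 m/s/m

0.1384 m/s/m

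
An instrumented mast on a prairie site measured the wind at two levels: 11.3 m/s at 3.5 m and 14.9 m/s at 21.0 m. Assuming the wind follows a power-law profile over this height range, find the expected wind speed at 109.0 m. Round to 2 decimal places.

First find α: α = ln(V₂/V₁)/ln(z₂/z₁) = ln(14.9/11.3)/ln(21.0/3.5) = 0.27656/1.79176 = 0.1544
Extrapolate from 21.0 m to 109.0 m: V₃ = 14.9 × (109.0/21.0)^0.1544 = 14.9 × 1.2894 = 19.2123 m/s

19.21 m/s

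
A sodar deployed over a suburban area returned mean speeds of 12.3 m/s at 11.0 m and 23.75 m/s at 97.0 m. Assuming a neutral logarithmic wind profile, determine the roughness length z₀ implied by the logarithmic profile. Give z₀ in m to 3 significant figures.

z₀ ≈ 1.06 m

Log law: V(z) ∝ ln(z/z₀). With r = V₁/V₂ = 12.3/23.75 = 0.51789,
r · ln(z₂/z₀) = ln(z₁/z₀) ⇒ ln z₀ = (ln z₁ − r·ln z₂)/(1 − r)
ln z₀ = (2.39790 − 0.51789×4.57471) / 0.48211 = 0.0595
z₀ = exp(0.0595) = 1.061 m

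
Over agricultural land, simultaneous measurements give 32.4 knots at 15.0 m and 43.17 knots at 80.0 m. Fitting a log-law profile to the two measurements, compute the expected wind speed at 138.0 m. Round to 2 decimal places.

46.68 knots

Log law: V ∝ ln(z/z₀). From the pair, with r = V₁/V₂ = 0.75052,
ln z₀ = (ln z₁ − r·ln z₂)/(1 − r) = (2.7081 − 0.75052×4.3820)/0.24948 = -2.3279 → z₀ = 0.09750 m
V₃ = V₁ · ln(z₃/z₀)/ln(z₁/z₀) = 32.4 × 7.2551/5.0359 = 46.6779 knots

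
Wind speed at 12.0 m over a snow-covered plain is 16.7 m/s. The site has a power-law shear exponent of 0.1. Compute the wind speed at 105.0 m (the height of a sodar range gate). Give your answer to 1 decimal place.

20.7 m/s

Power-law profile: V₂ = V₁ · (z₂/z₁)^α
V₂ = 16.7 × (105.0/12.0)^0.1 = 16.7 × (8.7500)^0.1
    = 16.7 × 1.2422 = 20.7452 m/s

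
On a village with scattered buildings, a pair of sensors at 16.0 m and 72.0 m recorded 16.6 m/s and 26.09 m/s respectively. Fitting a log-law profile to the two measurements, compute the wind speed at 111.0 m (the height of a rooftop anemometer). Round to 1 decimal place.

Log law: V ∝ ln(z/z₀). From the pair, with r = V₁/V₂ = 0.63626,
ln z₀ = (ln z₁ − r·ln z₂)/(1 − r) = (2.7726 − 0.63626×4.2767)/0.36374 = 0.1416 → z₀ = 1.152 m
V₃ = V₁ · ln(z₃/z₀)/ln(z₁/z₀) = 16.6 × 4.5679/2.6309 = 28.8212 m/s

28.8 m/s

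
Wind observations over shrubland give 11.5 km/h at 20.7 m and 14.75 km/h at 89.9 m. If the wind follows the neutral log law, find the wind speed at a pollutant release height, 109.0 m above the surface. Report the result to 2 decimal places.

15.18 km/h

Log law: V ∝ ln(z/z₀). From the pair, with r = V₁/V₂ = 0.77966,
ln z₀ = (ln z₁ − r·ln z₂)/(1 − r) = (3.0301 − 0.77966×4.4987)/0.22034 = -2.1663 → z₀ = 0.1146 m
V₃ = V₁ · ln(z₃/z₀)/ln(z₁/z₀) = 11.5 × 6.8577/5.1965 = 15.1763 km/h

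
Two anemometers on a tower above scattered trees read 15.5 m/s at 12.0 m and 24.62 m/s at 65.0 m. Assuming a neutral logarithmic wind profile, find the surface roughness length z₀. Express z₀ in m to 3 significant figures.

z₀ ≈ 0.679 m

Log law: V(z) ∝ ln(z/z₀). With r = V₁/V₂ = 15.5/24.62 = 0.62957,
r · ln(z₂/z₀) = ln(z₁/z₀) ⇒ ln z₀ = (ln z₁ − r·ln z₂)/(1 − r)
ln z₀ = (2.48491 − 0.62957×4.17439) / 0.37043 = -0.3865
z₀ = exp(-0.3865) = 0.6795 m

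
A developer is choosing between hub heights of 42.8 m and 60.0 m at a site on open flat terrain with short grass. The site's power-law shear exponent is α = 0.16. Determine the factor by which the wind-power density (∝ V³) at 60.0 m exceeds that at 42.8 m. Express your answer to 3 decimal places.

1.176

Speed ratio: V_B/V_A = (z_B/z_A)^α = (60.0/42.8)^0.16 = (1.4019)^0.16 = 1.05554
Power-density ratio: P_B/P_A = (V_B/V_A)³ = (1.05554)³ = 1.17603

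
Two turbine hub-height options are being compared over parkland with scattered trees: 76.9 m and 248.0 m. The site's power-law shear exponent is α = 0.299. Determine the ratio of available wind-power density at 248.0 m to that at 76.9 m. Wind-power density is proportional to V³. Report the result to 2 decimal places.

2.86

Speed ratio: V_B/V_A = (z_B/z_A)^α = (248.0/76.9)^0.299 = (3.2250)^0.299 = 1.41922
Power-density ratio: P_B/P_A = (V_B/V_A)³ = (1.41922)³ = 2.85856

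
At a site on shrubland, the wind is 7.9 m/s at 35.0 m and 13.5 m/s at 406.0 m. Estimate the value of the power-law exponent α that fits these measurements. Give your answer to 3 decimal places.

α ≈ 0.219

Power law: V₂/V₁ = (z₂/z₁)^α ⇒ α = ln(V₂/V₁) / ln(z₂/z₁)
α = ln(13.5/7.9) / ln(406.0/35.0) = ln(1.7089) / ln(11.6000)
  = 0.53583 / 2.45101 = 0.21862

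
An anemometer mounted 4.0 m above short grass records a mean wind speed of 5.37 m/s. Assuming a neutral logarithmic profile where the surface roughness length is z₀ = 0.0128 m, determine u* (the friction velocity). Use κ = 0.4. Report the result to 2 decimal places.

u* ≈ 0.37 m/s

Log law: V(z) = (u*/κ) · ln(z/z₀) ⇒ u* = κ · V / ln(z/z₀)
u* = 0.4 × 5.37 / ln(4.0/0.0128) = 0.4 × 5.37 / 5.7446
   = 2.1480 / 5.7446 = 0.3739 m/s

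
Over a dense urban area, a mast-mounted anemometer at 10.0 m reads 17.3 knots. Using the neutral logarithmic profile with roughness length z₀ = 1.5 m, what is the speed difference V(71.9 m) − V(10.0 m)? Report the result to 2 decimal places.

Log law: V₂ = V₁ · ln(z₂/z₀)/ln(z₁/z₀) = 17.3 × 3.8698/1.8971 = 35.2891 knots
ΔV = 35.2891 − 17.3 = 17.9891 knots

17.99 knots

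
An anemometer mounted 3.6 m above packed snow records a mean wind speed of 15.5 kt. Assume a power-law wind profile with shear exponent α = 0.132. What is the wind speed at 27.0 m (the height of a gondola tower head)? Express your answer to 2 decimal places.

Power-law profile: V₂ = V₁ · (z₂/z₁)^α
V₂ = 15.5 × (27.0/3.6)^0.132 = 15.5 × (7.5000)^0.132
    = 15.5 × 1.3047 = 20.2227 kt

20.22 kt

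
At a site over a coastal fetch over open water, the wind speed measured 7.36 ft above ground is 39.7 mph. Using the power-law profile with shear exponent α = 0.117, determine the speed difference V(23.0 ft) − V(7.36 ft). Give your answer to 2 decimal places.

5.66 mph

Power law: V₂ = V₁ · (z₂/z₁)^α = 39.7 × (3.1250)^0.117 = 45.3616 mph
ΔV = 45.3616 − 39.7 = 5.6616 mph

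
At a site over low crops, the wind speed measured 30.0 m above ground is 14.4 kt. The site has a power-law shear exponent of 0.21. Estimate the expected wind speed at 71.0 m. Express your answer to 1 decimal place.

Power-law profile: V₂ = V₁ · (z₂/z₁)^α
V₂ = 14.4 × (71.0/30.0)^0.21 = 14.4 × (2.3667)^0.21
    = 14.4 × 1.1983 = 17.2556 kt

17.3 kt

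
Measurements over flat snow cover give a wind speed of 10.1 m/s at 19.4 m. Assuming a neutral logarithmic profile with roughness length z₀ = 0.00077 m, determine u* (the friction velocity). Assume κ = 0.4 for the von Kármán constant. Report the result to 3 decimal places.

Log law: V(z) = (u*/κ) · ln(z/z₀) ⇒ u* = κ · V / ln(z/z₀)
u* = 0.4 × 10.1 / ln(19.4/0.00077) = 0.4 × 10.1 / 10.1344
   = 4.0400 / 10.1344 = 0.3986 m/s

u* ≈ 0.399 m/s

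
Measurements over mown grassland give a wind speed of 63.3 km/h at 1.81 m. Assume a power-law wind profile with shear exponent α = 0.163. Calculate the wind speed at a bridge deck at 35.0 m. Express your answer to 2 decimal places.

Power-law profile: V₂ = V₁ · (z₂/z₁)^α
V₂ = 63.3 × (35.0/1.81)^0.163 = 63.3 × (19.3370)^0.163
    = 63.3 × 1.6206 = 102.5853 km/h

102.59 km/h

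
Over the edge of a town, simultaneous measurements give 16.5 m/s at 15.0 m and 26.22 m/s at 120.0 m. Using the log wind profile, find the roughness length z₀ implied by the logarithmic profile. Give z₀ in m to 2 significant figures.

z₀ ≈ 0.44 m

Log law: V(z) ∝ ln(z/z₀). With r = V₁/V₂ = 16.5/26.22 = 0.62929,
r · ln(z₂/z₀) = ln(z₁/z₀) ⇒ ln z₀ = (ln z₁ − r·ln z₂)/(1 − r)
ln z₀ = (2.70805 − 0.62929×4.78749) / 0.37071 = -0.8219
z₀ = exp(-0.8219) = 0.4396 m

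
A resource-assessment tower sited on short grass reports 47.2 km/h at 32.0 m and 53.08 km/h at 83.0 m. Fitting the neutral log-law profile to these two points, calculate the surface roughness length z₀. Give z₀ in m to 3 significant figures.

Log law: V(z) ∝ ln(z/z₀). With r = V₁/V₂ = 47.2/53.08 = 0.88922,
r · ln(z₂/z₀) = ln(z₁/z₀) ⇒ ln z₀ = (ln z₁ − r·ln z₂)/(1 − r)
ln z₀ = (3.46574 − 0.88922×4.41884) / 0.11078 = -4.1850
z₀ = exp(-4.1850) = 0.01522 m

z₀ ≈ 0.0152 m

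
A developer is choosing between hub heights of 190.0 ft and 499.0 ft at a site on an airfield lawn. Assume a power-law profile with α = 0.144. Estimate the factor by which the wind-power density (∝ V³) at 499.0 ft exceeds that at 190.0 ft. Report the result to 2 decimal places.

Speed ratio: V_B/V_A = (z_B/z_A)^α = (499.0/190.0)^0.144 = (2.6263)^0.144 = 1.14917
Power-density ratio: P_B/P_A = (V_B/V_A)³ = (1.14917)³ = 1.51760

1.52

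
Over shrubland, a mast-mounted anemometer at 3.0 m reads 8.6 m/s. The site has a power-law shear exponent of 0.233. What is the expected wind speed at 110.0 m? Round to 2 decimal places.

Power-law profile: V₂ = V₁ · (z₂/z₁)^α
V₂ = 8.6 × (110.0/3.0)^0.233 = 8.6 × (36.6667)^0.233
    = 8.6 × 2.3146 = 19.9055 m/s

19.91 m/s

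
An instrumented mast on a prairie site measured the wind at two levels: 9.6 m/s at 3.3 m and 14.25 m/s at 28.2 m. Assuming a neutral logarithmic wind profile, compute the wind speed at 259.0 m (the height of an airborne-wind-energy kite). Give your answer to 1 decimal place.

Log law: V ∝ ln(z/z₀). From the pair, with r = V₁/V₂ = 0.67368,
ln z₀ = (ln z₁ − r·ln z₂)/(1 − r) = (1.1939 − 0.67368×3.3393)/0.32632 = -3.2353 → z₀ = 0.03935 m
V₃ = V₁ · ln(z₃/z₀)/ln(z₁/z₀) = 9.6 × 8.7921/4.4292 = 19.0563 m/s

19.1 m/s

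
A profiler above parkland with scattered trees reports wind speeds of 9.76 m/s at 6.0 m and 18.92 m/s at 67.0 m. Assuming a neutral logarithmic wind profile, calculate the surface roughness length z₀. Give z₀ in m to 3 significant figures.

z₀ ≈ 0.459 m

Log law: V(z) ∝ ln(z/z₀). With r = V₁/V₂ = 9.76/18.92 = 0.51586,
r · ln(z₂/z₀) = ln(z₁/z₀) ⇒ ln z₀ = (ln z₁ − r·ln z₂)/(1 − r)
ln z₀ = (1.79176 − 0.51586×4.20469) / 0.48414 = -0.7792
z₀ = exp(-0.7792) = 0.4588 m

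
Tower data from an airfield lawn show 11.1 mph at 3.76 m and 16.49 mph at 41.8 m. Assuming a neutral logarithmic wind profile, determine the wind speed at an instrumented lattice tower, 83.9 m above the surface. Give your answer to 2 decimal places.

18.05 mph

Log law: V ∝ ln(z/z₀). From the pair, with r = V₁/V₂ = 0.67314,
ln z₀ = (ln z₁ − r·ln z₂)/(1 − r) = (1.3244 − 0.67314×3.7329)/0.32686 = -3.6355 → z₀ = 0.02637 m
V₃ = V₁ · ln(z₃/z₀)/ln(z₁/z₀) = 11.1 × 8.0652/4.9599 = 18.0492 mph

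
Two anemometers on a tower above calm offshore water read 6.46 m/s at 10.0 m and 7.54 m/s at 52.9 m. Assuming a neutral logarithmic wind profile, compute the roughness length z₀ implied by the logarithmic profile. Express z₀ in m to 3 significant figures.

z₀ ≈ 0.000471 m

Log law: V(z) ∝ ln(z/z₀). With r = V₁/V₂ = 6.46/7.54 = 0.85676,
r · ln(z₂/z₀) = ln(z₁/z₀) ⇒ ln z₀ = (ln z₁ − r·ln z₂)/(1 − r)
ln z₀ = (2.30259 − 0.85676×3.96840) / 0.14324 = -7.6615
z₀ = exp(-7.6615) = 0.0004706 m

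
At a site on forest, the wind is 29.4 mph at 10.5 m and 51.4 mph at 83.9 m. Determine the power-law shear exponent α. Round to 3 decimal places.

α ≈ 0.269

Power law: V₂/V₁ = (z₂/z₁)^α ⇒ α = ln(V₂/V₁) / ln(z₂/z₁)
α = ln(51.4/29.4) / ln(83.9/10.5) = ln(1.7483) / ln(7.9905)
  = 0.55864 / 2.07825 = 0.26880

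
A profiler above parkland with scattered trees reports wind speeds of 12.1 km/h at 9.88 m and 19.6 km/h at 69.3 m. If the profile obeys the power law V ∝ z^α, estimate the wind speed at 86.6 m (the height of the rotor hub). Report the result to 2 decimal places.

20.71 km/h

First find α: α = ln(V₂/V₁)/ln(z₂/z₁) = ln(19.6/12.1)/ln(69.3/9.88) = 0.48232/1.94793 = 0.2476
Extrapolate from 69.3 m to 86.6 m: V₃ = 19.6 × (86.6/69.3)^0.2476 = 19.6 × 1.0567 = 20.7119 km/h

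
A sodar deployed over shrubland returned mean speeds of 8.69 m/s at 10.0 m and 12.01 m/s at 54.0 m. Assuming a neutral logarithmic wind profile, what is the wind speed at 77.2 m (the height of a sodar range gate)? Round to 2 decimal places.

12.71 m/s

Log law: V ∝ ln(z/z₀). From the pair, with r = V₁/V₂ = 0.72356,
ln z₀ = (ln z₁ − r·ln z₂)/(1 − r) = (2.3026 − 0.72356×3.9890)/0.27644 = -2.1115 → z₀ = 0.1211 m
V₃ = V₁ · ln(z₃/z₀)/ln(z₁/z₀) = 8.69 × 6.4579/4.4141 = 12.7136 m/s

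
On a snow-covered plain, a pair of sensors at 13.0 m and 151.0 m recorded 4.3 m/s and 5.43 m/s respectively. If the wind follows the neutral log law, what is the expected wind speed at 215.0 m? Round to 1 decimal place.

5.6 m/s

Log law: V ∝ ln(z/z₀). From the pair, with r = V₁/V₂ = 0.79190,
ln z₀ = (ln z₁ − r·ln z₂)/(1 − r) = (2.5649 − 0.79190×5.0173)/0.20810 = -6.7669 → z₀ = 0.001151 m
V₃ = V₁ · ln(z₃/z₀)/ln(z₁/z₀) = 4.3 × 12.1376/9.3319 = 5.5928 m/s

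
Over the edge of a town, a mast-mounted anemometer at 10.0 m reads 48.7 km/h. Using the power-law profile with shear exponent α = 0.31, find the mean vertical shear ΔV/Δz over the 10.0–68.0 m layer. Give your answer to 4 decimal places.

Power law: V₂ = V₁ · (z₂/z₁)^α = 48.7 × (6.8000)^0.31 = 88.2281 km/h
ΔV/Δz = (88.2281 − 48.7)/(68.0 − 10.0) = 39.5281/58.0000 = 0.68152 km/h/m

0.6815 km/h/m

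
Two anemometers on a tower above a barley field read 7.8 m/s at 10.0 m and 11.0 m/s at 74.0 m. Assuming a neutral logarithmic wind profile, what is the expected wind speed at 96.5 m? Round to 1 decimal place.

11.4 m/s

Log law: V ∝ ln(z/z₀). From the pair, with r = V₁/V₂ = 0.70909,
ln z₀ = (ln z₁ − r·ln z₂)/(1 − r) = (2.3026 − 0.70909×4.3041)/0.29091 = -2.5760 → z₀ = 0.07608 m
V₃ = V₁ · ln(z₃/z₀)/ln(z₁/z₀) = 7.8 × 7.1456/4.8786 = 11.4245 m/s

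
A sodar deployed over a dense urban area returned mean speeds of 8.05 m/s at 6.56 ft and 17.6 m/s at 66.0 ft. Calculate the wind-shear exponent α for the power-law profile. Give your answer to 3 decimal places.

Power law: V₂/V₁ = (z₂/z₁)^α ⇒ α = ln(V₂/V₁) / ln(z₂/z₁)
α = ln(17.6/8.05) / ln(66.0/6.56) = ln(2.1863) / ln(10.0610)
  = 0.78223 / 2.30866 = 0.33882

α ≈ 0.339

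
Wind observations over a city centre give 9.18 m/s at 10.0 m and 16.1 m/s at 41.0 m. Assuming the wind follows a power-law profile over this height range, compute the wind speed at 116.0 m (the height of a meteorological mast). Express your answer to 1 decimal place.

24.4 m/s

First find α: α = ln(V₂/V₁)/ln(z₂/z₁) = ln(16.1/9.18)/ln(41.0/10.0) = 0.56179/1.41099 = 0.3982
Extrapolate from 41.0 m to 116.0 m: V₃ = 16.1 × (116.0/41.0)^0.3982 = 16.1 × 1.5130 = 24.3592 m/s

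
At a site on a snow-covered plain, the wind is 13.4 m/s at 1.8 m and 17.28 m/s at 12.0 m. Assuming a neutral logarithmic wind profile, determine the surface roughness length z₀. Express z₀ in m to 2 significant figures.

z₀ ≈ 0.0026 m

Log law: V(z) ∝ ln(z/z₀). With r = V₁/V₂ = 13.4/17.28 = 0.77546,
r · ln(z₂/z₀) = ln(z₁/z₀) ⇒ ln z₀ = (ln z₁ − r·ln z₂)/(1 − r)
ln z₀ = (0.58779 − 0.77546×2.48491) / 0.22454 = -5.9641
z₀ = exp(-5.9641) = 0.002569 m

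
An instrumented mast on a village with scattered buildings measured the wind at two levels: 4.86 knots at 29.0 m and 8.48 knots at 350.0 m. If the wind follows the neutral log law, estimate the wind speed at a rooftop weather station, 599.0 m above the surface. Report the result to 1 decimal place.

Log law: V ∝ ln(z/z₀). From the pair, with r = V₁/V₂ = 0.57311,
ln z₀ = (ln z₁ − r·ln z₂)/(1 − r) = (3.3673 − 0.57311×5.8579)/0.42689 = 0.0235 → z₀ = 1.024 m
V₃ = V₁ · ln(z₃/z₀)/ln(z₁/z₀) = 4.86 × 6.3717/3.3438 = 9.2610 knots

9.3 knots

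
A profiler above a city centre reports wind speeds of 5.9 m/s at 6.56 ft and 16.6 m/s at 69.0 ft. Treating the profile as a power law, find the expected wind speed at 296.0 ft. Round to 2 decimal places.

First find α: α = ln(V₂/V₁)/ln(z₂/z₁) = ln(16.6/5.9)/ln(69.0/6.56) = 1.03445/2.35312 = 0.4396
Extrapolate from 69.0 ft to 296.0 ft: V₃ = 16.6 × (296.0/69.0)^0.4396 = 16.6 × 1.8968 = 31.4873 m/s

31.49 m/s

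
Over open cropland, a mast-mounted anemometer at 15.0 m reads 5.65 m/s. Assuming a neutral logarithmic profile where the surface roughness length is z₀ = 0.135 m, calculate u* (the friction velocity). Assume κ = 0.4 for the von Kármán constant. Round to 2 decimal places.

u* ≈ 0.48 m/s

Log law: V(z) = (u*/κ) · ln(z/z₀) ⇒ u* = κ · V / ln(z/z₀)
u* = 0.4 × 5.65 / ln(15.0/0.135) = 0.4 × 5.65 / 4.7105
   = 2.2600 / 4.7105 = 0.4798 m/s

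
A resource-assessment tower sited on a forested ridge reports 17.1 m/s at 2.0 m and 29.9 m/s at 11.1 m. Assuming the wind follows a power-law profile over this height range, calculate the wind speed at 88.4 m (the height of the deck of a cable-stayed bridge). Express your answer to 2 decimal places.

First find α: α = ln(V₂/V₁)/ln(z₂/z₁) = ln(29.9/17.1)/ln(11.1/2.0) = 0.55878/1.71380 = 0.3260
Extrapolate from 11.1 m to 88.4 m: V₃ = 29.9 × (88.4/11.1)^0.3260 = 29.9 × 1.9670 = 58.8142 m/s

58.81 m/s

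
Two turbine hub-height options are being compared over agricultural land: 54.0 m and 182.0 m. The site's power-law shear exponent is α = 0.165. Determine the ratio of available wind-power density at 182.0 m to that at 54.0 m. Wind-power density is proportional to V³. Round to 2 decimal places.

1.82

Speed ratio: V_B/V_A = (z_B/z_A)^α = (182.0/54.0)^0.165 = (3.3704)^0.165 = 1.22199
Power-density ratio: P_B/P_A = (V_B/V_A)³ = (1.22199)³ = 1.82474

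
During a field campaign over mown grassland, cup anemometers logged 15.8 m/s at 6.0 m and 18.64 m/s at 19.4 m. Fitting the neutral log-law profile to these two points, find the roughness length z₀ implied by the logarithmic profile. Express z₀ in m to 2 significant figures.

z₀ ≈ 0.0088 m

Log law: V(z) ∝ ln(z/z₀). With r = V₁/V₂ = 15.8/18.64 = 0.84764,
r · ln(z₂/z₀) = ln(z₁/z₀) ⇒ ln z₀ = (ln z₁ − r·ln z₂)/(1 − r)
ln z₀ = (1.79176 − 0.84764×2.96527) / 0.15236 = -4.7369
z₀ = exp(-4.7369) = 0.008765 m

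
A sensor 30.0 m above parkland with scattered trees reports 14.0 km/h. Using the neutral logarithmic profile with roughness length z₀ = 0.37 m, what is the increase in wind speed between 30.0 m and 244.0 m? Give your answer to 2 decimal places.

Log law: V₂ = V₁ · ln(z₂/z₀)/ln(z₁/z₀) = 14.0 × 6.4914/4.3954 = 20.6759 km/h
ΔV = 20.6759 − 14.0 = 6.6759 km/h

6.68 km/h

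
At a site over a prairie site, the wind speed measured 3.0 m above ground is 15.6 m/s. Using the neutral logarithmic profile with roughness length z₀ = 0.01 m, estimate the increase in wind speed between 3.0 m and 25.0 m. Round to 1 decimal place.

5.8 m/s

Log law: V₂ = V₁ · ln(z₂/z₀)/ln(z₁/z₀) = 15.6 × 7.8240/5.7038 = 21.3990 m/s
ΔV = 21.3990 − 15.6 = 5.7990 m/s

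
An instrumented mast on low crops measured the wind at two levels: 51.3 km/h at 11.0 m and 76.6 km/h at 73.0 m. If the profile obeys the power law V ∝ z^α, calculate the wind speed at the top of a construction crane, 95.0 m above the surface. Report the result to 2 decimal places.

81.00 km/h

First find α: α = ln(V₂/V₁)/ln(z₂/z₁) = ln(76.6/51.3)/ln(73.0/11.0) = 0.40091/1.89256 = 0.2118
Extrapolate from 73.0 m to 95.0 m: V₃ = 76.6 × (95.0/73.0)^0.2118 = 76.6 × 1.0574 = 80.9958 km/h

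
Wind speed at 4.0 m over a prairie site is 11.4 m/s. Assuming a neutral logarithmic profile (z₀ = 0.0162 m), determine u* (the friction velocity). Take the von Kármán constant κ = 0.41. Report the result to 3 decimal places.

u* ≈ 0.848 m/s

Log law: V(z) = (u*/κ) · ln(z/z₀) ⇒ u* = κ · V / ln(z/z₀)
u* = 0.41 × 11.4 / ln(4.0/0.0162) = 0.41 × 11.4 / 5.5090
   = 4.6740 / 5.5090 = 0.8484 m/s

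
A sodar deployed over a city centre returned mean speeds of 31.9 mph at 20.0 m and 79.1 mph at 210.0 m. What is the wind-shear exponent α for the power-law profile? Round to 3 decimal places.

Power law: V₂/V₁ = (z₂/z₁)^α ⇒ α = ln(V₂/V₁) / ln(z₂/z₁)
α = ln(79.1/31.9) / ln(210.0/20.0) = ln(2.4796) / ln(10.5000)
  = 0.90811 / 2.35138 = 0.38620

α ≈ 0.386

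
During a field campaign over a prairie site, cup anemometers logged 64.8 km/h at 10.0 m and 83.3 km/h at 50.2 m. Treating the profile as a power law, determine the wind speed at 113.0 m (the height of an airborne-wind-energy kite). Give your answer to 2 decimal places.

94.51 km/h

First find α: α = ln(V₂/V₁)/ln(z₂/z₁) = ln(83.3/64.8)/ln(50.2/10.0) = 0.25114/1.61343 = 0.1557
Extrapolate from 50.2 m to 113.0 m: V₃ = 83.3 × (113.0/50.2)^0.1557 = 83.3 × 1.1346 = 94.5137 km/h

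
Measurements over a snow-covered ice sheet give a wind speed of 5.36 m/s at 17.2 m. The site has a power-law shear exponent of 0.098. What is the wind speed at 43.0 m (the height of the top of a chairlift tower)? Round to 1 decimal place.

Power-law profile: V₂ = V₁ · (z₂/z₁)^α
V₂ = 5.36 × (43.0/17.2)^0.098 = 5.36 × (2.5000)^0.098
    = 5.36 × 1.0940 = 5.8636 m/s

5.9 m/s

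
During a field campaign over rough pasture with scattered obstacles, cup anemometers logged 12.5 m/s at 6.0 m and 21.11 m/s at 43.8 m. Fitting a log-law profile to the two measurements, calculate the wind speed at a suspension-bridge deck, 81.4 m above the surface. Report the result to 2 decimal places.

Log law: V ∝ ln(z/z₀). From the pair, with r = V₁/V₂ = 0.59214,
ln z₀ = (ln z₁ − r·ln z₂)/(1 − r) = (1.7918 − 0.59214×3.7796)/0.40786 = -1.0942 → z₀ = 0.3348 m
V₃ = V₁ · ln(z₃/z₀)/ln(z₁/z₀) = 12.5 × 5.4936/2.8860 = 23.7943 m/s

23.79 m/s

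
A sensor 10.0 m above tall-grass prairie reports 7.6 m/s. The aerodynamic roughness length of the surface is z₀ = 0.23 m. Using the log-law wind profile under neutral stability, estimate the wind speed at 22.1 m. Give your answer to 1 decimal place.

9.2 m/s

Log law: V(z) ∝ ln(z/z₀), so V₂/V₁ = ln(z₂/z₀) / ln(z₁/z₀).
ln(22.1/0.23) = 4.5653, ln(10.0/0.23) = 3.7723
V₂ = 7.6 × 4.5653/3.7723 = 7.6 × 1.2102 = 9.1976 m/s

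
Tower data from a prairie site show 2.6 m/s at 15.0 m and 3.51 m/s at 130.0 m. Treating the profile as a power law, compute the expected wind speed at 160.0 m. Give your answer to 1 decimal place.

3.6 m/s

First find α: α = ln(V₂/V₁)/ln(z₂/z₁) = ln(3.51/2.6)/ln(130.0/15.0) = 0.30010/2.15948 = 0.1390
Extrapolate from 130.0 m to 160.0 m: V₃ = 3.51 × (160.0/130.0)^0.1390 = 3.51 × 1.0293 = 3.6128 m/s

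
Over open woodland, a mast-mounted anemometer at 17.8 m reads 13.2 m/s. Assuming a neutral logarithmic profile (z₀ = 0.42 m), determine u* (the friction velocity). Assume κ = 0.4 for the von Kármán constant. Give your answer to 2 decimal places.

Log law: V(z) = (u*/κ) · ln(z/z₀) ⇒ u* = κ · V / ln(z/z₀)
u* = 0.4 × 13.2 / ln(17.8/0.42) = 0.4 × 13.2 / 3.7467
   = 5.2800 / 3.7467 = 1.4092 m/s

u* ≈ 1.41 m/s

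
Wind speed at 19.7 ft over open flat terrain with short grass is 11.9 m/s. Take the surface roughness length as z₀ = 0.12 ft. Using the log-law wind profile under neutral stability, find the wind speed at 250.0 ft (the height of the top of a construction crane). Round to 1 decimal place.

Log law: V(z) ∝ ln(z/z₀), so V₂/V₁ = ln(z₂/z₀) / ln(z₁/z₀).
ln(250.0/0.12) = 7.6417, ln(19.7/0.12) = 5.1009
V₂ = 11.9 × 7.6417/5.1009 = 11.9 × 1.4981 = 17.8276 m/s

17.8 m/s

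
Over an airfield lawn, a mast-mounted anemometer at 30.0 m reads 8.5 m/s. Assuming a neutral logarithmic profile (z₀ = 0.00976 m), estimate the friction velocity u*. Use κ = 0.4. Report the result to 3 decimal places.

Log law: V(z) = (u*/κ) · ln(z/z₀) ⇒ u* = κ · V / ln(z/z₀)
u* = 0.4 × 8.5 / ln(30.0/0.00976) = 0.4 × 8.5 / 8.0307
   = 3.4000 / 8.0307 = 0.4234 m/s

u* ≈ 0.423 m/s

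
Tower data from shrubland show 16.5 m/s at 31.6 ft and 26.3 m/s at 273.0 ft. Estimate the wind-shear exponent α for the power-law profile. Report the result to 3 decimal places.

α ≈ 0.216

Power law: V₂/V₁ = (z₂/z₁)^α ⇒ α = ln(V₂/V₁) / ln(z₂/z₁)
α = ln(26.3/16.5) / ln(273.0/31.6) = ln(1.5939) / ln(8.6392)
  = 0.46621 / 2.15631 = 0.21621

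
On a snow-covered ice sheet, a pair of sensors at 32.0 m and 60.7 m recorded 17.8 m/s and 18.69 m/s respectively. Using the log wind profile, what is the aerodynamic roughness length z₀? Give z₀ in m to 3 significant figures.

z₀ ≈ 0.0000880 m

Log law: V(z) ∝ ln(z/z₀). With r = V₁/V₂ = 17.8/18.69 = 0.95238,
r · ln(z₂/z₀) = ln(z₁/z₀) ⇒ ln z₀ = (ln z₁ − r·ln z₂)/(1 − r)
ln z₀ = (3.46574 − 0.95238×4.10594) / 0.04762 = -9.3384
z₀ = exp(-9.3384) = 0.00008798 m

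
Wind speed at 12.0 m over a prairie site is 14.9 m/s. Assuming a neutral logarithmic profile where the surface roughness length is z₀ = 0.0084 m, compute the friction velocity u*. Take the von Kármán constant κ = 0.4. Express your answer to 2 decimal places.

u* ≈ 0.82 m/s

Log law: V(z) = (u*/κ) · ln(z/z₀) ⇒ u* = κ · V / ln(z/z₀)
u* = 0.4 × 14.9 / ln(12.0/0.0084) = 0.4 × 14.9 / 7.2644
   = 5.9600 / 7.2644 = 0.8204 m/s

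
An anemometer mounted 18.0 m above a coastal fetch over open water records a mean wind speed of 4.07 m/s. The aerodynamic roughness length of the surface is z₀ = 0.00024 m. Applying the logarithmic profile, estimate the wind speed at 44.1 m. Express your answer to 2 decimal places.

Log law: V(z) ∝ ln(z/z₀), so V₂/V₁ = ln(z₂/z₀) / ln(z₁/z₀).
ln(44.1/0.00024) = 12.1213, ln(18.0/0.00024) = 11.2252
V₂ = 4.07 × 12.1213/11.2252 = 4.07 × 1.0798 = 4.3949 m/s

4.39 m/s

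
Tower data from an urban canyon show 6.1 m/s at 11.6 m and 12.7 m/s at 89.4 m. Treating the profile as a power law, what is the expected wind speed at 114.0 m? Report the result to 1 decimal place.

13.9 m/s

First find α: α = ln(V₂/V₁)/ln(z₂/z₁) = ln(12.7/6.1)/ln(89.4/11.6) = 0.73331/2.04212 = 0.3591
Extrapolate from 89.4 m to 114.0 m: V₃ = 12.7 × (114.0/89.4)^0.3591 = 12.7 × 1.0912 = 13.8584 m/s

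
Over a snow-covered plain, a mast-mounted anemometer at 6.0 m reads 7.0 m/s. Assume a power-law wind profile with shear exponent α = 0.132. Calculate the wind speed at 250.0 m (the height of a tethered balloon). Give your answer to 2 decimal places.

11.45 m/s

Power-law profile: V₂ = V₁ · (z₂/z₁)^α
V₂ = 7.0 × (250.0/6.0)^0.132 = 7.0 × (41.6667)^0.132
    = 7.0 × 1.6361 = 11.4528 m/s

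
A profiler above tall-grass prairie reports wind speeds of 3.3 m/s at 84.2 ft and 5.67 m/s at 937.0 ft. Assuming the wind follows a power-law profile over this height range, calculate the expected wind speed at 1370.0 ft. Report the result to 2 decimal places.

6.18 m/s

First find α: α = ln(V₂/V₁)/ln(z₂/z₁) = ln(5.67/3.3)/ln(937.0/84.2) = 0.54127/2.40949 = 0.2246
Extrapolate from 937.0 ft to 1370.0 ft: V₃ = 5.67 × (1370.0/937.0)^0.2246 = 5.67 × 1.0891 = 6.1751 m/s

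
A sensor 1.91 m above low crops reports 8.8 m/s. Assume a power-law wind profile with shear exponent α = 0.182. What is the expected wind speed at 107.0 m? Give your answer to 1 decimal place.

18.3 m/s

Power-law profile: V₂ = V₁ · (z₂/z₁)^α
V₂ = 8.8 × (107.0/1.91)^0.182 = 8.8 × (56.0209)^0.182
    = 8.8 × 2.0807 = 18.3098 m/s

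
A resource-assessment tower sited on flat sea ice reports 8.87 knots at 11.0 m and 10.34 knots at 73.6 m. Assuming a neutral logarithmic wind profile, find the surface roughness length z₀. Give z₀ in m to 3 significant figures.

z₀ ≈ 0.000115 m

Log law: V(z) ∝ ln(z/z₀). With r = V₁/V₂ = 8.87/10.34 = 0.85783,
r · ln(z₂/z₀) = ln(z₁/z₀) ⇒ ln z₀ = (ln z₁ − r·ln z₂)/(1 − r)
ln z₀ = (2.39790 − 0.85783×4.29865) / 0.14217 = -9.0713
z₀ = exp(-9.0713) = 0.0001149 m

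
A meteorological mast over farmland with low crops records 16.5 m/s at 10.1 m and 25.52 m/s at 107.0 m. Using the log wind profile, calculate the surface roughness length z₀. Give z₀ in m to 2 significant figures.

Log law: V(z) ∝ ln(z/z₀). With r = V₁/V₂ = 16.5/25.52 = 0.64655,
r · ln(z₂/z₀) = ln(z₁/z₀) ⇒ ln z₀ = (ln z₁ − r·ln z₂)/(1 − r)
ln z₀ = (2.31254 − 0.64655×4.67283) / 0.35345 = -2.0051
z₀ = exp(-2.0051) = 0.1347 m

z₀ ≈ 0.13 m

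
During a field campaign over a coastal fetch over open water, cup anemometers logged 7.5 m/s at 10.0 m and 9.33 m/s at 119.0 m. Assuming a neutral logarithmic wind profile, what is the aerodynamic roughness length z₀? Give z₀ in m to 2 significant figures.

z₀ ≈ 0.00039 m

Log law: V(z) ∝ ln(z/z₀). With r = V₁/V₂ = 7.5/9.33 = 0.80386,
r · ln(z₂/z₀) = ln(z₁/z₀) ⇒ ln z₀ = (ln z₁ − r·ln z₂)/(1 − r)
ln z₀ = (2.30259 − 0.80386×4.77912) / 0.19614 = -7.8472
z₀ = exp(-7.8472) = 0.0003909 m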